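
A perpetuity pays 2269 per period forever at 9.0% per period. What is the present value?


PV = PMT / i
= 2269 / 0.09
= 25211.1111


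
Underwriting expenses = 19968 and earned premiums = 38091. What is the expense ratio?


Expense ratio = expenses / premiums
= 19968 / 38091
= 0.5242


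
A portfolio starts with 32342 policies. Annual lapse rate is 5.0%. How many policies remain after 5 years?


remaining = initial * (1 - lapse)^years
= 32342 * (1 - 0.05)^5
= 32342 * 0.773781
= 25025.6231


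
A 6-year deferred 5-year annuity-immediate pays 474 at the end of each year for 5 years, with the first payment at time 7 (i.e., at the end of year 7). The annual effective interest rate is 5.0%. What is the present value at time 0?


PV at time 6 of the 5-year annuity-immediate:
a_n = 474 * (1-(1+0.05)^(-5))/0.05 = 2052.1719
Discount back 6 years to time 0:
PV = 2052.1719 * (1+0.05)^(-6)
= 2052.1719 * 0.746215
= 1531.3623


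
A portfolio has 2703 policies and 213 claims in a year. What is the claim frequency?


frequency = claims / policies
= 213 / 2703
= 0.0788


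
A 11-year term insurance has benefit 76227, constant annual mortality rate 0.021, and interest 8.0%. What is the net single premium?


NSP = benefit * sum_{k=0}^{n-1} k_p_x * q * v^(k+1)
With constant q=0.021, v=0.925926
Sum = 0.137314
NSP = 76227 * 0.137314
= 10467.0375


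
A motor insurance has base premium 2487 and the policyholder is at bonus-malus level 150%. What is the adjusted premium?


adjusted = base * BM_level / 100
= 2487 * 150 / 100
= 2487 * 1.5
= 3730.5


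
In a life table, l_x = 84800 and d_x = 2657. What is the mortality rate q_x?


q_x = d_x / l_x
= 2657 / 84800
= 0.0313


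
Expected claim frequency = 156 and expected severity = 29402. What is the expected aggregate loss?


E[S] = E[N] * E[X]
= 156 * 29402
= 4.5867e+06


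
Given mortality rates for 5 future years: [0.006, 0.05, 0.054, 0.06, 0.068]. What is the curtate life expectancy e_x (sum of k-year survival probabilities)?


e_x = sum_{k=1}^{n} k_p_x
k_p_x values:
  1_p_x = 0.994
  2_p_x = 0.9443
  3_p_x = 0.893308
  4_p_x = 0.839709
  5_p_x = 0.782609
e_x = 4.4539


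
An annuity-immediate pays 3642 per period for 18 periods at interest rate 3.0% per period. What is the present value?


PV = PMT * (1 - (1+i)^(-n)) / i
= 3642 * (1 - (1+0.03)^(-18)) / 0.03
= 3642 * (1 - 0.587395) / 0.03
= 3642 * 13.753513
= 50090.2946


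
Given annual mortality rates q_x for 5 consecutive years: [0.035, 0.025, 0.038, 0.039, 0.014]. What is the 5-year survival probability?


p_k = 1 - q_k for each year
Survival = product of (1 - q_k)
= 0.965 * 0.975 * 0.962 * 0.961 * 0.986
= 0.8576


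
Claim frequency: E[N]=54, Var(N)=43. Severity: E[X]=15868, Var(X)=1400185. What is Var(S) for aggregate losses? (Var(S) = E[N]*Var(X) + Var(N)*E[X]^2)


Var(S) = E[N]*Var(X) + Var(N)*E[X]^2
= 54*1400185 + 43*15868^2
= 75609990 + 10827117232
= 1.0903e+10


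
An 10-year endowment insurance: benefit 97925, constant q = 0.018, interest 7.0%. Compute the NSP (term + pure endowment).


Term component = 11539.0809
Pure endowment = 10_p_x * v^10 * benefit = 0.833902 * 0.508349 * 97925 = 41511.7155
NSP = 53050.7964


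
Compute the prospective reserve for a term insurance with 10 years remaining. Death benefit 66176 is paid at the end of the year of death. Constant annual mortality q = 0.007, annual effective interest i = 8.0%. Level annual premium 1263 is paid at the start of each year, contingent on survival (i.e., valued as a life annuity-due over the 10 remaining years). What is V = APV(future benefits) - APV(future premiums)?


v = 1/(1+i) = 0.925926
APV(future benefits) per unit = sum_{k=0}^{9} k_p_x * q * v^(k+1) = 0.045719
APV(future benefits) = 66176 * 0.045719 = 3025.5308
Life annuity-due factor ä_{x:10} = sum_{k=0}^{9} k_p_x * v^k = 7.053859
APV(future premiums) = 1263 * 7.053859 = 8909.0242
V = 3025.5308 - 8909.0242
= -5883.4933


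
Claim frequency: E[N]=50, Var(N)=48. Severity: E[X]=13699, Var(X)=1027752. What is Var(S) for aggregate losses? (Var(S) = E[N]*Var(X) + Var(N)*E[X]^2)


Var(S) = E[N]*Var(X) + Var(N)*E[X]^2
= 50*1027752 + 48*13699^2
= 51387600 + 9007804848
= 9.0592e+09


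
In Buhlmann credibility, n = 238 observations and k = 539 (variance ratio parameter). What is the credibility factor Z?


Z = n / (n + k)
= 238 / (238 + 539)
= 238 / 777
= 0.3063


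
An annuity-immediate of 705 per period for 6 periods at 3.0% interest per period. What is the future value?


FV = PMT * ((1+i)^n - 1) / i
= 705 * ((1.03)^6 - 1) / 0.03
= 705 * (1.194052 - 1) / 0.03
= 4560.229


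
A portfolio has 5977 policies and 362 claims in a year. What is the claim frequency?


frequency = claims / policies
= 362 / 5977
= 0.0606


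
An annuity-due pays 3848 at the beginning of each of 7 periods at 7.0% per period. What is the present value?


PV_due = PMT * (1-(1+i)^(-n))/i * (1+i)
PV_immediate = 20737.9856
PV_due = 20737.9856 * 1.07
= 22189.6446


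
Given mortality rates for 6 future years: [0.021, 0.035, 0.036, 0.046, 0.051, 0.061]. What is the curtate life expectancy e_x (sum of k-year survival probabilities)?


e_x = sum_{k=1}^{n} k_p_x
k_p_x values:
  1_p_x = 0.979
  2_p_x = 0.944735
  3_p_x = 0.910725
  4_p_x = 0.868831
  5_p_x = 0.824521
  6_p_x = 0.774225
e_x = 5.302


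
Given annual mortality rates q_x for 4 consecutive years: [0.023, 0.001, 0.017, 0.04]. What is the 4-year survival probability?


p_k = 1 - q_k for each year
Survival = product of (1 - q_k)
= 0.977 * 0.999 * 0.983 * 0.96
= 0.9211


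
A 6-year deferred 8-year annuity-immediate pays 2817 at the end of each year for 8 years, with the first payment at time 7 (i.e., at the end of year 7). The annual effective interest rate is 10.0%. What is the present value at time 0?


PV at time 6 of the 8-year annuity-immediate:
a_n = 2817 * (1-(1+0.1)^(-8))/0.1 = 15028.4871
Discount back 6 years to time 0:
PV = 15028.4871 * (1+0.1)^(-6)
= 15028.4871 * 0.564474
= 8483.1892


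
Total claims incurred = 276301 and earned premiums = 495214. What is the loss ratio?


Loss ratio = claims / premiums
= 276301 / 495214
= 0.5579


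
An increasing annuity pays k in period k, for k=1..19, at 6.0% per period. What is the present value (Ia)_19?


(Ia)_n = sum_{k=1}^{n} k * v^k, v = 1/(1+i)
v = 0.943396
Sum computed term by term:
(Ia)_19 = 92.4643


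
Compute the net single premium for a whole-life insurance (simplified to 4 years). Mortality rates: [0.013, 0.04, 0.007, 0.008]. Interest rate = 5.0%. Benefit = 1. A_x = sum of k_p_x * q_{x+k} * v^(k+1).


v = 0.952381
Year 0: k_p_x=1.0, q=0.013, term=0.012381
Year 1: k_p_x=0.987, q=0.04, term=0.03581
Year 2: k_p_x=0.94752, q=0.007, term=0.00573
Year 3: k_p_x=0.940887, q=0.008, term=0.006193
A_x = 0.0601


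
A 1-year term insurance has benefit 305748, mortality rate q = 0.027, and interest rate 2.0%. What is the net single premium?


NSP = benefit * q * v
v = 1/(1+i) = 0.980392
NSP = 305748 * 0.027 * 0.980392
= 8093.3294


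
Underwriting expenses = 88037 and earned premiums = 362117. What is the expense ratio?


Expense ratio = expenses / premiums
= 88037 / 362117
= 0.2431


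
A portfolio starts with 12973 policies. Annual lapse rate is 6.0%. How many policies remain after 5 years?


remaining = initial * (1 - lapse)^years
= 12973 * (1 - 0.06)^5
= 12973 * 0.733904
= 9520.9369


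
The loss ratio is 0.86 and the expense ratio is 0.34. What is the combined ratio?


Combined ratio = loss ratio + expense ratio
= 0.86 + 0.34
= 1.2


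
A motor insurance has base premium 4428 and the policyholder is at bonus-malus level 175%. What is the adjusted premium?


adjusted = base * BM_level / 100
= 4428 * 175 / 100
= 4428 * 1.75
= 7749.0


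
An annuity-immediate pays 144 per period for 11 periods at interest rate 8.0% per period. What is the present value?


PV = PMT * (1 - (1+i)^(-n)) / i
= 144 * (1 - (1+0.08)^(-11)) / 0.08
= 144 * (1 - 0.428883) / 0.08
= 144 * 7.138964
= 1028.0109


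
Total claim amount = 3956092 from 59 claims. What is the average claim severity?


severity = total / number
= 3956092 / 59
= 67052.4068


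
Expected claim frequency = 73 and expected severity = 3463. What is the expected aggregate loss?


E[S] = E[N] * E[X]
= 73 * 3463
= 252799


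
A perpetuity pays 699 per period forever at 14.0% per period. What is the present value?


PV = PMT / i
= 699 / 0.14
= 4992.8571


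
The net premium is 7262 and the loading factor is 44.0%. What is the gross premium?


Gross = net * (1 + loading)
= 7262 * (1 + 0.44)
= 7262 * 1.44
= 10457.28


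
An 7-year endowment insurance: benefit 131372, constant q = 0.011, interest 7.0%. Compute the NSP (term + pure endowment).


Term component = 7558.1572
Pure endowment = 7_p_x * v^7 * benefit = 0.925495 * 0.62275 * 131372 = 75716.4788
NSP = 83274.636


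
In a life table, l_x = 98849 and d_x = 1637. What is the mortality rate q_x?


q_x = d_x / l_x
= 1637 / 98849
= 0.0166


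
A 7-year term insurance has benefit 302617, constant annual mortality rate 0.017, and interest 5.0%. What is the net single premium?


NSP = benefit * sum_{k=0}^{n-1} k_p_x * q * v^(k+1)
With constant q=0.017, v=0.952381
Sum = 0.093804
NSP = 302617 * 0.093804
= 28386.5817


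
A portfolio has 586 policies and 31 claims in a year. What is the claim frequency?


frequency = claims / policies
= 31 / 586
= 0.0529


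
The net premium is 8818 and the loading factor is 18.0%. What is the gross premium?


Gross = net * (1 + loading)
= 8818 * (1 + 0.18)
= 8818 * 1.18
= 10405.24


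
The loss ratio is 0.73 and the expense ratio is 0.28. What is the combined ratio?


Combined ratio = loss ratio + expense ratio
= 0.73 + 0.28
= 1.01


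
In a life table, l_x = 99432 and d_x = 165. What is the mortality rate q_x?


q_x = d_x / l_x
= 165 / 99432
= 0.0017


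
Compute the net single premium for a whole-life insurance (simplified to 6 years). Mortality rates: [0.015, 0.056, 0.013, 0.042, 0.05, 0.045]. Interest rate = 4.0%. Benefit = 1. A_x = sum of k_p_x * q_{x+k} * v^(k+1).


v = 0.961538
Year 0: k_p_x=1.0, q=0.015, term=0.014423
Year 1: k_p_x=0.985, q=0.056, term=0.050999
Year 2: k_p_x=0.92984, q=0.013, term=0.010746
Year 3: k_p_x=0.917752, q=0.042, term=0.032949
Year 4: k_p_x=0.879206, q=0.05, term=0.036132
Year 5: k_p_x=0.835246, q=0.045, term=0.029705
A_x = 0.175


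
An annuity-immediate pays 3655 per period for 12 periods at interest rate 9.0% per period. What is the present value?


PV = PMT * (1 - (1+i)^(-n)) / i
= 3655 * (1 - (1+0.09)^(-12)) / 0.09
= 3655 * (1 - 0.355535) / 0.09
= 3655 * 7.160725
= 26172.4509


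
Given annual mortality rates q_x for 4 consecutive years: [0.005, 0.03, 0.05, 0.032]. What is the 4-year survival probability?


p_k = 1 - q_k for each year
Survival = product of (1 - q_k)
= 0.995 * 0.97 * 0.95 * 0.968
= 0.8876


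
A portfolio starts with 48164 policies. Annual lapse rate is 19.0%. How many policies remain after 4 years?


remaining = initial * (1 - lapse)^years
= 48164 * (1 - 0.19)^4
= 48164 * 0.430467
= 20733.0227


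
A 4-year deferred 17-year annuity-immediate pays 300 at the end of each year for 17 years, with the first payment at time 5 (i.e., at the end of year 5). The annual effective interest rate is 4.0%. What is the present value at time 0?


PV at time 4 of the 17-year annuity-immediate:
a_n = 300 * (1-(1+0.04)^(-17))/0.04 = 3649.7007
Discount back 4 years to time 0:
PV = 3649.7007 * (1+0.04)^(-4)
= 3649.7007 * 0.854804
= 3119.7794


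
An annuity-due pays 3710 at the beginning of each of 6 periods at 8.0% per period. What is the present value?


PV_due = PMT * (1-(1+i)^(-n))/i * (1+i)
PV_immediate = 17150.8836
PV_due = 17150.8836 * 1.08
= 18522.9542


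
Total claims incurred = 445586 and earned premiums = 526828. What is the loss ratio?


Loss ratio = claims / premiums
= 445586 / 526828
= 0.8458


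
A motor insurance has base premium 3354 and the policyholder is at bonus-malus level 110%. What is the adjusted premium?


adjusted = base * BM_level / 100
= 3354 * 110 / 100
= 3354 * 1.1
= 3689.4


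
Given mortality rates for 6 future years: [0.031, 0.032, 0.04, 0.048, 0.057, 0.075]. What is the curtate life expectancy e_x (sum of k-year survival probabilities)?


e_x = sum_{k=1}^{n} k_p_x
k_p_x values:
  1_p_x = 0.969
  2_p_x = 0.937992
  3_p_x = 0.900472
  4_p_x = 0.85725
  5_p_x = 0.808386
  6_p_x = 0.747757
e_x = 5.2209


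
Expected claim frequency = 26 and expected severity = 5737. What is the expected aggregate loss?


E[S] = E[N] * E[X]
= 26 * 5737
= 149162


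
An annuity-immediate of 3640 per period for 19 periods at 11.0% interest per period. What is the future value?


FV = PMT * ((1+i)^n - 1) / i
= 3640 * ((1.11)^19 - 1) / 0.11
= 3640 * (7.263344 - 1) / 0.11
= 207259.7379


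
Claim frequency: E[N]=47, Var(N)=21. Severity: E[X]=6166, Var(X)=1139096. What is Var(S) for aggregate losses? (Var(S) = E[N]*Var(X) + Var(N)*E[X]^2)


Var(S) = E[N]*Var(X) + Var(N)*E[X]^2
= 47*1139096 + 21*6166^2
= 53537512 + 798410676
= 8.5195e+08


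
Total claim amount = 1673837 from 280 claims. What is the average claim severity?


severity = total / number
= 1673837 / 280
= 5977.9893


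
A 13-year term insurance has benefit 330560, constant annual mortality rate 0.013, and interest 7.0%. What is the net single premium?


NSP = benefit * sum_{k=0}^{n-1} k_p_x * q * v^(k+1)
With constant q=0.013, v=0.934579
Sum = 0.101799
NSP = 330560 * 0.101799
= 33650.6506


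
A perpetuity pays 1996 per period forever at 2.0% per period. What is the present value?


PV = PMT / i
= 1996 / 0.02
= 99800.0


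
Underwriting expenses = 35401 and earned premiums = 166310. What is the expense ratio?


Expense ratio = expenses / premiums
= 35401 / 166310
= 0.2129


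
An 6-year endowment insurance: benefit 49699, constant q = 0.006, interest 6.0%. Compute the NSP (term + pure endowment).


Term component = 1445.9716
Pure endowment = 6_p_x * v^6 * benefit = 0.964536 * 0.704961 * 49699 = 33793.3126
NSP = 35239.2841


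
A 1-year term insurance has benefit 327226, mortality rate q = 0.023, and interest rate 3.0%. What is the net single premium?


NSP = benefit * q * v
v = 1/(1+i) = 0.970874
NSP = 327226 * 0.023 * 0.970874
= 7306.9883


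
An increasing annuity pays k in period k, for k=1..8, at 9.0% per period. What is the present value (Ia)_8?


(Ia)_n = sum_{k=1}^{n} k * v^k, v = 1/(1+i)
v = 0.917431
Sum computed term by term:
(Ia)_8 = 22.4225


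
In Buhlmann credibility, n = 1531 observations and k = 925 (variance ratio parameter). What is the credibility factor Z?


Z = n / (n + k)
= 1531 / (1531 + 925)
= 1531 / 2456
= 0.6234


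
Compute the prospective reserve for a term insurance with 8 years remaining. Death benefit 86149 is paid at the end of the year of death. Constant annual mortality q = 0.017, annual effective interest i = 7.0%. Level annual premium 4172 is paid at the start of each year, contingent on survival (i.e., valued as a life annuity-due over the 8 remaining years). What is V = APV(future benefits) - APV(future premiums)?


v = 1/(1+i) = 0.934579
APV(future benefits) per unit = sum_{k=0}^{7} k_p_x * q * v^(k+1) = 0.096253
APV(future benefits) = 86149 * 0.096253 = 8292.1402
Life annuity-due factor ä_{x:8} = sum_{k=0}^{7} k_p_x * v^k = 6.058307
APV(future premiums) = 4172 * 6.058307 = 25275.2552
V = 8292.1402 - 25275.2552
= -16983.1151


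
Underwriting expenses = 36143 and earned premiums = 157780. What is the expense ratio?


Expense ratio = expenses / premiums
= 36143 / 157780
= 0.2291


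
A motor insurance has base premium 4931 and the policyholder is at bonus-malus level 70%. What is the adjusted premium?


adjusted = base * BM_level / 100
= 4931 * 70 / 100
= 4931 * 0.7
= 3451.7


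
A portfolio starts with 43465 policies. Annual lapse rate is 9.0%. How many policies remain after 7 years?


remaining = initial * (1 - lapse)^years
= 43465 * (1 - 0.09)^7
= 43465 * 0.516761
= 22461.0177


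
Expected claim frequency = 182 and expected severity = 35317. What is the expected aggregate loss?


E[S] = E[N] * E[X]
= 182 * 35317
= 6.4277e+06


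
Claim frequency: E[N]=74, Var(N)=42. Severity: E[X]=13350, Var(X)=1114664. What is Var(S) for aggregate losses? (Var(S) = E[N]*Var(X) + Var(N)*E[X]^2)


Var(S) = E[N]*Var(X) + Var(N)*E[X]^2
= 74*1114664 + 42*13350^2
= 82485136 + 7485345000
= 7.5678e+09


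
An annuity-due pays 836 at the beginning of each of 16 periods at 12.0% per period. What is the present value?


PV_due = PMT * (1-(1+i)^(-n))/i * (1+i)
PV_immediate = 5830.2524
PV_due = 5830.2524 * 1.12
= 6529.8827


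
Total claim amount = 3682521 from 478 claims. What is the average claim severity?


severity = total / number
= 3682521 / 478
= 7704.0188


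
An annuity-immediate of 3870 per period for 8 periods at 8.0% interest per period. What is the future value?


FV = PMT * ((1+i)^n - 1) / i
= 3870 * ((1.08)^8 - 1) / 0.08
= 3870 * (1.85093 - 1) / 0.08
= 41163.7489


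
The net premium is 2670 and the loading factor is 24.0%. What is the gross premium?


Gross = net * (1 + loading)
= 2670 * (1 + 0.24)
= 2670 * 1.24
= 3310.8


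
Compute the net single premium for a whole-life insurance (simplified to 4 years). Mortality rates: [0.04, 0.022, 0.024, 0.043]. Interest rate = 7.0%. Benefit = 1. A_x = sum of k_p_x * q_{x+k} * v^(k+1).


v = 0.934579
Year 0: k_p_x=1.0, q=0.04, term=0.037383
Year 1: k_p_x=0.96, q=0.022, term=0.018447
Year 2: k_p_x=0.93888, q=0.024, term=0.018394
Year 3: k_p_x=0.916347, q=0.043, term=0.03006
A_x = 0.1043


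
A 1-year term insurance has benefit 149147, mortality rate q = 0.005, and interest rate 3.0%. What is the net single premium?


NSP = benefit * q * v
v = 1/(1+i) = 0.970874
NSP = 149147 * 0.005 * 0.970874
= 724.0146


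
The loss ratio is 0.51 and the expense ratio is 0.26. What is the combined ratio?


Combined ratio = loss ratio + expense ratio
= 0.51 + 0.26
= 0.77


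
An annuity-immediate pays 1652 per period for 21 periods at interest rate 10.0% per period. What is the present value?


PV = PMT * (1 - (1+i)^(-n)) / i
= 1652 * (1 - (1+0.1)^(-21)) / 0.1
= 1652 * (1 - 0.135131) / 0.1
= 1652 * 8.648694
= 14287.643


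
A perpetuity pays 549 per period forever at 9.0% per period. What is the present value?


PV = PMT / i
= 549 / 0.09
= 6100.0


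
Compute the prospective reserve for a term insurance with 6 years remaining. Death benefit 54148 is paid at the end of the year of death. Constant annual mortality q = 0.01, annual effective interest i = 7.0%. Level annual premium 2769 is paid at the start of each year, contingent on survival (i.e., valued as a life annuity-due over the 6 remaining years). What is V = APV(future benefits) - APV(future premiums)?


v = 1/(1+i) = 0.934579
APV(future benefits) per unit = sum_{k=0}^{5} k_p_x * q * v^(k+1) = 0.046582
APV(future benefits) = 54148 * 0.046582 = 2522.2952
Life annuity-due factor ä_{x:6} = sum_{k=0}^{5} k_p_x * v^k = 4.984221
APV(future premiums) = 2769 * 4.984221 = 13801.3074
V = 2522.2952 - 13801.3074
= -11279.0122


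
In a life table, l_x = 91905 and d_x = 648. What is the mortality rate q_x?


q_x = d_x / l_x
= 648 / 91905
= 0.0071


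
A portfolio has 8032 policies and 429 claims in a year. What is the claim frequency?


frequency = claims / policies
= 429 / 8032
= 0.0534


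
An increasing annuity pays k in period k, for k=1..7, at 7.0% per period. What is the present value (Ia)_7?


(Ia)_n = sum_{k=1}^{n} k * v^k, v = 1/(1+i)
v = 0.934579
Sum computed term by term:
(Ia)_7 = 20.1042


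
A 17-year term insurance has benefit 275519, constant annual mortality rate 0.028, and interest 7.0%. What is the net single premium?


NSP = benefit * sum_{k=0}^{n-1} k_p_x * q * v^(k+1)
With constant q=0.028, v=0.934579
Sum = 0.229901
NSP = 275519 * 0.229901
= 63342.2123


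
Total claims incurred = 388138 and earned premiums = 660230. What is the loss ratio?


Loss ratio = claims / premiums
= 388138 / 660230
= 0.5879


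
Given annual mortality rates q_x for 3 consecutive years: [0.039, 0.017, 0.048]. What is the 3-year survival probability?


p_k = 1 - q_k for each year
Survival = product of (1 - q_k)
= 0.961 * 0.983 * 0.952
= 0.8993


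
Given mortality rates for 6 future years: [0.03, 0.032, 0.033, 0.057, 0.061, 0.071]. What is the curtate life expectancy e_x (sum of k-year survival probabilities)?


e_x = sum_{k=1}^{n} k_p_x
k_p_x values:
  1_p_x = 0.97
  2_p_x = 0.93896
  3_p_x = 0.907974
  4_p_x = 0.85622
  5_p_x = 0.80399
  6_p_x = 0.746907
e_x = 5.2241


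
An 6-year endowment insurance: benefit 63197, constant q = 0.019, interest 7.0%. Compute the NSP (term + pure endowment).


Term component = 5478.9318
Pure endowment = 6_p_x * v^6 * benefit = 0.89128 * 0.666342 * 63197 = 37532.53
NSP = 43011.4618


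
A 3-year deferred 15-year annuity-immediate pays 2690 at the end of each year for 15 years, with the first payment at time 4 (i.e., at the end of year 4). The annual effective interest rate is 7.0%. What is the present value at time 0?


PV at time 3 of the 15-year annuity-immediate:
a_n = 2690 * (1-(1+0.07)^(-15))/0.07 = 24500.2887
Discount back 3 years to time 0:
PV = 24500.2887 * (1+0.07)^(-3)
= 24500.2887 * 0.816298
= 19999.5336


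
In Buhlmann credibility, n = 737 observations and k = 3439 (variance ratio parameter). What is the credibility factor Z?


Z = n / (n + k)
= 737 / (737 + 3439)
= 737 / 4176
= 0.1765


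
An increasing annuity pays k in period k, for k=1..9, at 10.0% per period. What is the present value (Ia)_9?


(Ia)_n = sum_{k=1}^{n} k * v^k, v = 1/(1+i)
v = 0.909091
Sum computed term by term:
(Ia)_9 = 25.1805


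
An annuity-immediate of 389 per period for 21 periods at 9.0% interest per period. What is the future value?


FV = PMT * ((1+i)^n - 1) / i
= 389 * ((1.09)^21 - 1) / 0.09
= 389 * (6.108808 - 1) / 0.09
= 22081.4023


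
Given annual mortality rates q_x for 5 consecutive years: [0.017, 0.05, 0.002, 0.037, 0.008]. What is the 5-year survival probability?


p_k = 1 - q_k for each year
Survival = product of (1 - q_k)
= 0.983 * 0.95 * 0.998 * 0.963 * 0.992
= 0.8903


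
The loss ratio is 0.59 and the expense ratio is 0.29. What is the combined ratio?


Combined ratio = loss ratio + expense ratio
= 0.59 + 0.29
= 0.88


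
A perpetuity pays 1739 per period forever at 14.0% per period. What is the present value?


PV = PMT / i
= 1739 / 0.14
= 12421.4286


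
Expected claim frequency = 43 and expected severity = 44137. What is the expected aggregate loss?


E[S] = E[N] * E[X]
= 43 * 44137
= 1.8979e+06


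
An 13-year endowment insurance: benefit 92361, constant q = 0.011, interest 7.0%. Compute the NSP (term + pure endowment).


Term component = 8035.1107
Pure endowment = 13_p_x * v^13 * benefit = 0.866068 * 0.414964 * 92361 = 33193.367
NSP = 41228.4776


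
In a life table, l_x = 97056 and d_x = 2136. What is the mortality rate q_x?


q_x = d_x / l_x
= 2136 / 97056
= 0.022


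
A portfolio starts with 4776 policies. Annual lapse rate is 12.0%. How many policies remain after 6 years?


remaining = initial * (1 - lapse)^years
= 4776 * (1 - 0.12)^6
= 4776 * 0.464404
= 2217.9939


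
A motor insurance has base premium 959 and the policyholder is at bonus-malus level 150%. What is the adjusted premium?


adjusted = base * BM_level / 100
= 959 * 150 / 100
= 959 * 1.5
= 1438.5


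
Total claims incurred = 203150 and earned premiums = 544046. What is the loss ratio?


Loss ratio = claims / premiums
= 203150 / 544046
= 0.3734


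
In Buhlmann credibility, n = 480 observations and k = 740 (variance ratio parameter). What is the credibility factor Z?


Z = n / (n + k)
= 480 / (480 + 740)
= 480 / 1220
= 0.3934


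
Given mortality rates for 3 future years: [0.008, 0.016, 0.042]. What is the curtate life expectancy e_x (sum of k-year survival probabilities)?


e_x = sum_{k=1}^{n} k_p_x
k_p_x values:
  1_p_x = 0.992
  2_p_x = 0.976128
  3_p_x = 0.935131
e_x = 2.9033


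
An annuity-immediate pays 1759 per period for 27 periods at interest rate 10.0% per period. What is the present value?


PV = PMT * (1 - (1+i)^(-n)) / i
= 1759 * (1 - (1+0.1)^(-27)) / 0.1
= 1759 * (1 - 0.076278) / 0.1
= 1759 * 9.237223
= 16248.2755


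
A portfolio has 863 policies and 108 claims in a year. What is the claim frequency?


frequency = claims / policies
= 108 / 863
= 0.1251


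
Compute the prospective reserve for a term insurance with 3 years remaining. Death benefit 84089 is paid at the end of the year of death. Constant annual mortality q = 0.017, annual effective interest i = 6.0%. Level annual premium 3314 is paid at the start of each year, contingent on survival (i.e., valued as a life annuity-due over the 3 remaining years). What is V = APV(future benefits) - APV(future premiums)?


v = 1/(1+i) = 0.943396
APV(future benefits) per unit = sum_{k=0}^{2} k_p_x * q * v^(k+1) = 0.044703
APV(future benefits) = 84089 * 0.044703 = 3759.0154
Life annuity-due factor ä_{x:3} = sum_{k=0}^{2} k_p_x * v^k = 2.787352
APV(future premiums) = 3314 * 2.787352 = 9237.2854
V = 3759.0154 - 9237.2854
= -5478.27


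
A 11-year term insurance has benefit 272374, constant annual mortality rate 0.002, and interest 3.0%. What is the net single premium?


NSP = benefit * sum_{k=0}^{n-1} k_p_x * q * v^(k+1)
With constant q=0.002, v=0.970874
Sum = 0.018332
NSP = 272374 * 0.018332
= 4993.1944


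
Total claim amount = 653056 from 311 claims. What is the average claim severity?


severity = total / number
= 653056 / 311
= 2099.8585


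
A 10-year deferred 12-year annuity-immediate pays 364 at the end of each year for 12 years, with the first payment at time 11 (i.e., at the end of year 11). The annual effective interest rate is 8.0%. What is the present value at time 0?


PV at time 10 of the 12-year annuity-immediate:
a_n = 364 * (1-(1+0.08)^(-12))/0.08 = 2743.1324
Discount back 10 years to time 0:
PV = 2743.1324 * (1+0.08)^(-10)
= 2743.1324 * 0.463193
= 1270.6011


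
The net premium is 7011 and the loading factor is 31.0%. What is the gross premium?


Gross = net * (1 + loading)
= 7011 * (1 + 0.31)
= 7011 * 1.31
= 9184.41


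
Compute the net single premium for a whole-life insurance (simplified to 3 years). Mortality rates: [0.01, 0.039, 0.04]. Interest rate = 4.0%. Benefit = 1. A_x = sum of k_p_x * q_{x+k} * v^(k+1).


v = 0.961538
Year 0: k_p_x=1.0, q=0.01, term=0.009615
Year 1: k_p_x=0.99, q=0.039, term=0.035697
Year 2: k_p_x=0.95139, q=0.04, term=0.033831
A_x = 0.0791


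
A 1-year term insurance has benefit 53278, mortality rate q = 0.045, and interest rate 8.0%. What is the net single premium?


NSP = benefit * q * v
v = 1/(1+i) = 0.925926
NSP = 53278 * 0.045 * 0.925926
= 2219.9167


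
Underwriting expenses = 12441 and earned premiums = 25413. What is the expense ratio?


Expense ratio = expenses / premiums
= 12441 / 25413
= 0.4896


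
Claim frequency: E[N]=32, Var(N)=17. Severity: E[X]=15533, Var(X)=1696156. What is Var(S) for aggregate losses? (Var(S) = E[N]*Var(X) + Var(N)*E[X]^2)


Var(S) = E[N]*Var(X) + Var(N)*E[X]^2
= 32*1696156 + 17*15533^2
= 54276992 + 4101659513
= 4.1559e+09


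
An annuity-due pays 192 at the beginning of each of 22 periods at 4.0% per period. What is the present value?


PV_due = PMT * (1-(1+i)^(-n))/i * (1+i)
PV_immediate = 2774.6141
PV_due = 2774.6141 * 1.04
= 2885.5987


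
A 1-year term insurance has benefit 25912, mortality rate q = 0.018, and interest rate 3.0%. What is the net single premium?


NSP = benefit * q * v
v = 1/(1+i) = 0.970874
NSP = 25912 * 0.018 * 0.970874
= 452.8311


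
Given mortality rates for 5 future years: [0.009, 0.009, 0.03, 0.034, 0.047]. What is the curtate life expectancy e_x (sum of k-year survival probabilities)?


e_x = sum_{k=1}^{n} k_p_x
k_p_x values:
  1_p_x = 0.991
  2_p_x = 0.982081
  3_p_x = 0.952619
  4_p_x = 0.92023
  5_p_x = 0.876979
e_x = 4.7229


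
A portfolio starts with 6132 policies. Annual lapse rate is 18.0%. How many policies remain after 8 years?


remaining = initial * (1 - lapse)^years
= 6132 * (1 - 0.18)^8
= 6132 * 0.204414
= 1253.4672


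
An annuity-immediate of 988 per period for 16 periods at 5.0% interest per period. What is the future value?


FV = PMT * ((1+i)^n - 1) / i
= 988 * ((1.05)^16 - 1) / 0.05
= 988 * (2.182875 - 1) / 0.05
= 23373.6019


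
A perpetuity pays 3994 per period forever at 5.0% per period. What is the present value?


PV = PMT / i
= 3994 / 0.05
= 79880.0


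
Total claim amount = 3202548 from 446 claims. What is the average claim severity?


severity = total / number
= 3202548 / 446
= 7180.6009


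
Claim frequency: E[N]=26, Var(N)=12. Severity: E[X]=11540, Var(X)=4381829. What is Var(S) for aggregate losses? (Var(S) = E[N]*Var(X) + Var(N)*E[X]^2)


Var(S) = E[N]*Var(X) + Var(N)*E[X]^2
= 26*4381829 + 12*11540^2
= 113927554 + 1598059200
= 1.7120e+09


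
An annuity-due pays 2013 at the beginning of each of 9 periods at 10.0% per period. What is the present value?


PV_due = PMT * (1-(1+i)^(-n))/i * (1+i)
PV_immediate = 11592.9149
PV_due = 11592.9149 * 1.1
= 12752.2064


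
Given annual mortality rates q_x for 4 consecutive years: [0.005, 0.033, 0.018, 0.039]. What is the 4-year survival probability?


p_k = 1 - q_k for each year
Survival = product of (1 - q_k)
= 0.995 * 0.967 * 0.982 * 0.961
= 0.908


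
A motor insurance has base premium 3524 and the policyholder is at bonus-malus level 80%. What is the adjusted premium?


adjusted = base * BM_level / 100
= 3524 * 80 / 100
= 3524 * 0.8
= 2819.2


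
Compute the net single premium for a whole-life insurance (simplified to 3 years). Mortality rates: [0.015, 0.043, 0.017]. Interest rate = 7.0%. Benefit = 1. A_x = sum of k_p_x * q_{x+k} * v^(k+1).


v = 0.934579
Year 0: k_p_x=1.0, q=0.015, term=0.014019
Year 1: k_p_x=0.985, q=0.043, term=0.036994
Year 2: k_p_x=0.942645, q=0.017, term=0.013081
A_x = 0.0641


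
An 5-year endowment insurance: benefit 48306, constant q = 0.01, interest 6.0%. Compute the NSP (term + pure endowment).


Term component = 1996.8659
Pure endowment = 5_p_x * v^5 * benefit = 0.95099 * 0.747258 * 48306 = 34327.9385
NSP = 36324.8044


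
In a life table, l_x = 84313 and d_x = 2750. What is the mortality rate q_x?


q_x = d_x / l_x
= 2750 / 84313
= 0.0326


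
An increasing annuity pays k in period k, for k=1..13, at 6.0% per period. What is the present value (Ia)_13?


(Ia)_n = sum_{k=1}^{n} k * v^k, v = 1/(1+i)
v = 0.943396
Sum computed term by term:
(Ia)_13 = 54.8156


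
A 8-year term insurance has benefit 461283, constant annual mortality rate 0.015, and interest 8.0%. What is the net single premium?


NSP = benefit * sum_{k=0}^{n-1} k_p_x * q * v^(k+1)
With constant q=0.015, v=0.925926
Sum = 0.082304
NSP = 461283 * 0.082304
= 37965.5263


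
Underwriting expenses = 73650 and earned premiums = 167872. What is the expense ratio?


Expense ratio = expenses / premiums
= 73650 / 167872
= 0.4387


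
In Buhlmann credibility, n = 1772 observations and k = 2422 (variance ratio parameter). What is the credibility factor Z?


Z = n / (n + k)
= 1772 / (1772 + 2422)
= 1772 / 4194
= 0.4225


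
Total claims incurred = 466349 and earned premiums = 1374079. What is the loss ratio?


Loss ratio = claims / premiums
= 466349 / 1374079
= 0.3394


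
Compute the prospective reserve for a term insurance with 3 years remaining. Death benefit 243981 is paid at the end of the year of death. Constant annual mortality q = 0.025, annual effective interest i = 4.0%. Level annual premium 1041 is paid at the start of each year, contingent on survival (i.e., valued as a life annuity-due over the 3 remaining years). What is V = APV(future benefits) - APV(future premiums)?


v = 1/(1+i) = 0.961538
APV(future benefits) per unit = sum_{k=0}^{2} k_p_x * q * v^(k+1) = 0.067702
APV(future benefits) = 243981 * 0.067702 = 16518.0196
Life annuity-due factor ä_{x:3} = sum_{k=0}^{2} k_p_x * v^k = 2.816406
APV(future premiums) = 1041 * 2.816406 = 2931.8789
V = 16518.0196 - 2931.8789
= 13586.1406


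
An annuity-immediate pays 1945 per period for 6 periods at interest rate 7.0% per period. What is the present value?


PV = PMT * (1 - (1+i)^(-n)) / i
= 1945 * (1 - (1+0.07)^(-6)) / 0.07
= 1945 * (1 - 0.666342) / 0.07
= 1945 * 4.76654
= 9270.9196


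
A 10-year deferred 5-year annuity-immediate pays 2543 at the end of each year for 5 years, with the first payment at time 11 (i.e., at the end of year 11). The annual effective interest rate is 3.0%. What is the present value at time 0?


PV at time 10 of the 5-year annuity-immediate:
a_n = 2543 * (1-(1+0.03)^(-5))/0.03 = 11646.1954
Discount back 10 years to time 0:
PV = 11646.1954 * (1+0.03)^(-10)
= 11646.1954 * 0.744094
= 8665.8631


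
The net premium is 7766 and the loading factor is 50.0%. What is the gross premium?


Gross = net * (1 + loading)
= 7766 * (1 + 0.5)
= 7766 * 1.5
= 11649.0


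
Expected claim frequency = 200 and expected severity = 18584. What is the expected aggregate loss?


E[S] = E[N] * E[X]
= 200 * 18584
= 3.7168e+06


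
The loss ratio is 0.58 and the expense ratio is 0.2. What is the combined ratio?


Combined ratio = loss ratio + expense ratio
= 0.58 + 0.2
= 0.78


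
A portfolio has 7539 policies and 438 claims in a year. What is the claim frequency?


frequency = claims / policies
= 438 / 7539
= 0.0581


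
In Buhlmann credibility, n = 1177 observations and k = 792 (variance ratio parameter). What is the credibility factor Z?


Z = n / (n + k)
= 1177 / (1177 + 792)
= 1177 / 1969
= 0.5978


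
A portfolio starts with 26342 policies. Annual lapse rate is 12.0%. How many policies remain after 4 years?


remaining = initial * (1 - lapse)^years
= 26342 * (1 - 0.12)^4
= 26342 * 0.599695
= 15797.1752


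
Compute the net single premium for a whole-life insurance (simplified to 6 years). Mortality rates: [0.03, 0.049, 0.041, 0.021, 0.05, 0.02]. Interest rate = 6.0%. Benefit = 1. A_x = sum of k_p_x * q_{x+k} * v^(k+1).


v = 0.943396
Year 0: k_p_x=1.0, q=0.03, term=0.028302
Year 1: k_p_x=0.97, q=0.049, term=0.042302
Year 2: k_p_x=0.92247, q=0.041, term=0.031755
Year 3: k_p_x=0.884649, q=0.021, term=0.014715
Year 4: k_p_x=0.866071, q=0.05, term=0.032359
Year 5: k_p_x=0.822768, q=0.02, term=0.0116
A_x = 0.161


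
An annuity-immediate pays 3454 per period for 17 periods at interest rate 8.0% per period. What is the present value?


PV = PMT * (1 - (1+i)^(-n)) / i
= 3454 * (1 - (1+0.08)^(-17)) / 0.08
= 3454 * (1 - 0.270269) / 0.08
= 3454 * 9.121638
= 31506.138


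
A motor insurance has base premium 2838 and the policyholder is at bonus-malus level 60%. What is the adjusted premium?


adjusted = base * BM_level / 100
= 2838 * 60 / 100
= 2838 * 0.6
= 1702.8


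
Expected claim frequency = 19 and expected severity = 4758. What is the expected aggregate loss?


E[S] = E[N] * E[X]
= 19 * 4758
= 90402


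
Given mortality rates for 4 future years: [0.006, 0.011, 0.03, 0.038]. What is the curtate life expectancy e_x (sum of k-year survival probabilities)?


e_x = sum_{k=1}^{n} k_p_x
k_p_x values:
  1_p_x = 0.994
  2_p_x = 0.983066
  3_p_x = 0.953574
  4_p_x = 0.917338
e_x = 3.848


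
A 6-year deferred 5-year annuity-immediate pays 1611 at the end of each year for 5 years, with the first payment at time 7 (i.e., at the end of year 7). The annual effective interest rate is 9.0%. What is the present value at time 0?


PV at time 6 of the 5-year annuity-immediate:
a_n = 1611 * (1-(1+0.09)^(-5))/0.09 = 6266.2282
Discount back 6 years to time 0:
PV = 6266.2282 * (1+0.09)^(-6)
= 6266.2282 * 0.596267
= 3736.3471


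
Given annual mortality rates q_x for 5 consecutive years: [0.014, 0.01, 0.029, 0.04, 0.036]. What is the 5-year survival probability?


p_k = 1 - q_k for each year
Survival = product of (1 - q_k)
= 0.986 * 0.99 * 0.971 * 0.96 * 0.964
= 0.8772


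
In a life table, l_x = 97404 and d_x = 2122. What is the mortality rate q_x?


q_x = d_x / l_x
= 2122 / 97404
= 0.0218


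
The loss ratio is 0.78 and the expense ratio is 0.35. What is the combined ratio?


Combined ratio = loss ratio + expense ratio
= 0.78 + 0.35
= 1.13


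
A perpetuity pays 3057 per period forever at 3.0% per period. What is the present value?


PV = PMT / i
= 3057 / 0.03
= 101900.0


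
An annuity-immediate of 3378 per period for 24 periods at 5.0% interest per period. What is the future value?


FV = PMT * ((1+i)^n - 1) / i
= 3378 * ((1.05)^24 - 1) / 0.05
= 3378 * (3.2251 - 1) / 0.05
= 150327.7522


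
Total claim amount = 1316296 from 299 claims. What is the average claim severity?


severity = total / number
= 1316296 / 299
= 4402.3278


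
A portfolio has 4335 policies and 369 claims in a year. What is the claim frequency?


frequency = claims / policies
= 369 / 4335
= 0.0851


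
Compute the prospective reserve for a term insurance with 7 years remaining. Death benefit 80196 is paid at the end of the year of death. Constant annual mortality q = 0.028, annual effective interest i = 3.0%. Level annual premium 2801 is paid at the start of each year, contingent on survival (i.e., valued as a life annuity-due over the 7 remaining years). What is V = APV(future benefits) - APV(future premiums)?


v = 1/(1+i) = 0.970874
APV(future benefits) per unit = sum_{k=0}^{6} k_p_x * q * v^(k+1) = 0.160998
APV(future benefits) = 80196 * 0.160998 = 12911.3702
Life annuity-due factor ä_{x:7} = sum_{k=0}^{6} k_p_x * v^k = 5.922415
APV(future premiums) = 2801 * 5.922415 = 16588.6837
V = 12911.3702 - 16588.6837
= -3677.3136


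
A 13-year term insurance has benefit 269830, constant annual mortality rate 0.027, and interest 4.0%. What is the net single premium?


NSP = benefit * sum_{k=0}^{n-1} k_p_x * q * v^(k+1)
With constant q=0.027, v=0.961538
Sum = 0.233425
NSP = 269830 * 0.233425
= 62985.1863


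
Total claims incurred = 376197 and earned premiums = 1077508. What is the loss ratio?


Loss ratio = claims / premiums
= 376197 / 1077508
= 0.3491


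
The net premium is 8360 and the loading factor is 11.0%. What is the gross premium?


Gross = net * (1 + loading)
= 8360 * (1 + 0.11)
= 8360 * 1.11
= 9279.6


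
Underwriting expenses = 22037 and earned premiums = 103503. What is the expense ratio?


Expense ratio = expenses / premiums
= 22037 / 103503
= 0.2129


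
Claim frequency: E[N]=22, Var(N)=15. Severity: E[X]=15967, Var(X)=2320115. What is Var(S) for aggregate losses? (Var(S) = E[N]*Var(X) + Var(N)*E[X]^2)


Var(S) = E[N]*Var(X) + Var(N)*E[X]^2
= 22*2320115 + 15*15967^2
= 51042530 + 3824176335
= 3.8752e+09


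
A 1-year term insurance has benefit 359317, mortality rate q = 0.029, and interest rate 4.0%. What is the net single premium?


NSP = benefit * q * v
v = 1/(1+i) = 0.961538
NSP = 359317 * 0.029 * 0.961538
= 10019.4163


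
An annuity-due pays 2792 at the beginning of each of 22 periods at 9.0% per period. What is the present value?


PV_due = PMT * (1-(1+i)^(-n))/i * (1+i)
PV_immediate = 26363.2518
PV_due = 26363.2518 * 1.09
= 28735.9445


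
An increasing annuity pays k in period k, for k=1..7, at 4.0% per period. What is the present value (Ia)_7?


(Ia)_n = sum_{k=1}^{n} k * v^k, v = 1/(1+i)
v = 0.961538
Sum computed term by term:
(Ia)_7 = 23.0678
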